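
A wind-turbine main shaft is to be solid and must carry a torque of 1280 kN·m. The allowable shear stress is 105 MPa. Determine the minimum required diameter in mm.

For a solid shaft τ_max = 16T/(πd³), so d = (16T/(π τ_allow))^(1/3) = (16·1.280e6/(π·1.05×10^8))^(1/3) = 0.3960 m.

396 mm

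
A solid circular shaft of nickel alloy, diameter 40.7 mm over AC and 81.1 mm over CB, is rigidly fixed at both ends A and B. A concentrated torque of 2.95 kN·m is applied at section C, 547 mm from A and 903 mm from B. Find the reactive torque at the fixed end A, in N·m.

Compatibility: T_A·a/J_AC = T_B·b/J_CB with T_A + T_B = T₀.
J_AC = 2.69×10^-7 m⁴, J_CB = 4.25×10^-6 m⁴, so T_A = T₀·(J_AC/a)/((J_AC/a)+(J_CB/b)) = 279.6 N·m, T_B = 2670 N·m.

280 N·m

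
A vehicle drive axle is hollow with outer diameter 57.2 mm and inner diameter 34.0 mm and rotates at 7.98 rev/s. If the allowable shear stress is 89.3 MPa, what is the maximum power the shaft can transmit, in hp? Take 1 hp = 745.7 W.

J = π(d_o⁴ − d_i⁴)/32 = π(0.0572⁴ − 0.0340⁴)/32 = 9.198×10^-7 m⁴.
T_max = τ_allow·J/r = 8.93×10^7 × 9.198×10^-7 / 0.0286 = 2872 N·m.
ω = 2π·7.98 = 50.14 rad/s, so P_max = T_max·ω = 1.440×10^5 W.

193 hp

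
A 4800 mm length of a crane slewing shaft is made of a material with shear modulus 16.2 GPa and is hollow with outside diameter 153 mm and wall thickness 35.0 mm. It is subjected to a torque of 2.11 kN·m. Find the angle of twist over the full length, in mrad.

12.7 mrad

J = π(d_o⁴ − d_i⁴)/32 = π(0.153⁴ − 0.0830⁴)/32 = 4.914×10^-5 m⁴.
θ = T·L/(G·J) = 2110 × 4.80 / (16.2×10⁹ × 4.914×10^-5) = 0.01272 rad.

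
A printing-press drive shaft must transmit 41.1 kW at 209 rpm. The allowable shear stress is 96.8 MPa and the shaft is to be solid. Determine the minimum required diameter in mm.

ω = 2π·209/60 = 21.89 rad/s, so T = P/ω = 41.1×10³ / 21.89 = 1878 N·m.
For a solid shaft τ_max = 16T/(πd³), so d = (16T/(π τ_allow))^(1/3) = (16·1878/(π·9.68×10^7))^(1/3) = 0.04623 m.

46.2 mm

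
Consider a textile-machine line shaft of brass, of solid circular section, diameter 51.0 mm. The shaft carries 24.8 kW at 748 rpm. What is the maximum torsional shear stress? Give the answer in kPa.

ω = 2π·748/60 = 78.33 rad/s, so T = P/ω = 24.8×10³ / 78.33 = 316.6 N·m.
J = πd⁴/32 = π(0.0510)⁴/32 = 6.642×10^-7 m⁴.
τ_max = T·r/J = 316.6 × 0.0255 / 6.642×10^-7 = 1.216×10^7 Pa.

12200 kPa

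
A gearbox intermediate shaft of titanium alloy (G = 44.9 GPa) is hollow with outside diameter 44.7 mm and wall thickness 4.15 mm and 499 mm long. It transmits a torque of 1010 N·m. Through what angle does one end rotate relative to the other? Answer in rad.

0.0511 rad

J = π(d_o⁴ − d_i⁴)/32 = π(0.0447⁴ − 0.0364⁴)/32 = 2.196×10^-7 m⁴.
θ = T·L/(G·J) = 1010 × 0.499 / (44.9×10⁹ × 2.196×10^-7) = 0.05111 rad.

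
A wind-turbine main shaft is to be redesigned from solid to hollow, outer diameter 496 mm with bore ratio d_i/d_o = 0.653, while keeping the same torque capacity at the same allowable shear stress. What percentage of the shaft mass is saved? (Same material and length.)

Equal τ_max and T ⇒ the solid shaft needs d_s³ = d_o³(1−k⁴), so d_s = 496·(1−0.653⁴)^(1/3) = 463.9 mm.
Area ratio A_h/A_s = d_o²(1−k²)/d_s² = (1−k²)/(1−k⁴)^(2/3) = 0.6557.
Mass saving = 1 − 0.6557 = 34.4 %.

34.4 %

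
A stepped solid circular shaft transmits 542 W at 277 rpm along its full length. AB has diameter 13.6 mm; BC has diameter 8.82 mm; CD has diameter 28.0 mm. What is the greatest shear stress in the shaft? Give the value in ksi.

20.1 ksi

ω = 2π·277/60 = 29.01 rad/s, so T = P/ω = 542 / 29.01 = 18.68 N·m.
Under the same torque, τ_max = 16T/(πd³) is largest where d is smallest — segment BC (d = 8.82 mm).
τ_max = 16·18.68/(π·(0.00882)³) = 1.387×10^8 Pa.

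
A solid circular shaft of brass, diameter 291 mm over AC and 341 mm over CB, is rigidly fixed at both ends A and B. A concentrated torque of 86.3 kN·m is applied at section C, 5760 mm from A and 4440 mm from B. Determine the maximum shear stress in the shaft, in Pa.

Compatibility: T_A·a/J_AC = T_B·b/J_CB with T_A + T_B = T₀.
J_AC = 7.04×10^-4 m⁴, J_CB = 1.33×10^-3 m⁴, so T_A = T₀·(J_AC/a)/((J_AC/a)+(J_CB/b)) = 25040 N·m, T_B = 61260 N·m.
τ in each portion: τ_AC = 5.18×10^6 Pa, τ_CB = 7.87×10^6 Pa; maximum is in CB.
τ_max = T_CB·r/J = 61260·0.171/1.33×10^-3 = 7.868×10^6 Pa.

7.87e6 Pa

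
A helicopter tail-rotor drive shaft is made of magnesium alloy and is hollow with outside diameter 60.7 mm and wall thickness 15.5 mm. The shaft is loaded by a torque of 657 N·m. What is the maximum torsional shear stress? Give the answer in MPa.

J = π(d_o⁴ − d_i⁴)/32 = π(0.0607⁴ − 0.0297⁴)/32 = 1.256×10^-6 m⁴.
τ_max = T·r/J = 657.0 × 0.0304 / 1.256×10^-6 = 1.587×10^7 Pa.

15.9 MPa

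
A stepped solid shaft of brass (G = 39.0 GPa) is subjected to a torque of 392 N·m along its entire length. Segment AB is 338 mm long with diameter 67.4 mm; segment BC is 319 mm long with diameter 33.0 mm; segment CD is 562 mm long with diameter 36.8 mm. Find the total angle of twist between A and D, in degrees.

3.47°

J_AB = π(0.0674)⁴/32 = 2.03×10^-6 m⁴; J_BC = π(0.0330)⁴/32 = 1.16×10^-7 m⁴; J_CD = π(0.0368)⁴/32 = 1.80×10^-7 m⁴.
θ = (T/G)·Σ L_i/J_i = (392.0/39.0×10⁹)·(0.338/2.03×10^-6 + 0.319/1.16×10^-7 + 0.562/1.80×10^-7) = 0.06059 rad.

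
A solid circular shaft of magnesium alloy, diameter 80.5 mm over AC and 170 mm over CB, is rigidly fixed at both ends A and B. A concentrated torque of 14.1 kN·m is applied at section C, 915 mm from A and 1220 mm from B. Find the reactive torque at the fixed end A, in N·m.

Compatibility: T_A·a/J_AC = T_B·b/J_CB with T_A + T_B = T₀.
J_AC = 4.12×10^-6 m⁴, J_CB = 8.20×10^-5 m⁴, so T_A = T₀·(J_AC/a)/((J_AC/a)+(J_CB/b)) = 885.9 N·m, T_B = 13210 N·m.

886 N·m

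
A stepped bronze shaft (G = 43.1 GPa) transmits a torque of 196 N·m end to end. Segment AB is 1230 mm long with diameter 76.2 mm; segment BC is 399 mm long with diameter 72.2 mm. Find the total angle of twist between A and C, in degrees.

J_AB = π(0.0762)⁴/32 = 3.31×10^-6 m⁴; J_BC = π(0.0722)⁴/32 = 2.67×10^-6 m⁴.
θ = (T/G)·Σ L_i/J_i = (196.0/43.1×10⁹)·(1.23/3.31×10^-6 + 0.399/2.67×10^-6) = 2.370×10^-3 rad.

0.136°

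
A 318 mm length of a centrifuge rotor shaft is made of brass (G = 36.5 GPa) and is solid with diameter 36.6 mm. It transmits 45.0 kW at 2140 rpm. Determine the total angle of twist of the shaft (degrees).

ω = 2π·2140/60 = 224.1 rad/s, so T = P/ω = 45.0×10³ / 224.1 = 200.8 N·m.
J = πd⁴/32 = π(0.0366)⁴/32 = 1.762×10^-7 m⁴.
θ = T·L/(G·J) = 200.8 × 0.318 / (36.5×10⁹ × 1.762×10^-7) = 9.931×10^-3 rad.

0.569°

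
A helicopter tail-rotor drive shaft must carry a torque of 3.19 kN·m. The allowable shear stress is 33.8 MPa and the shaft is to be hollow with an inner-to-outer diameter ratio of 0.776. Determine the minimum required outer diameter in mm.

For a hollow shaft with d_i/d_o = 0.776: τ_max = 16T/(π d_o³ (1−k⁴)), so d_o = [16T/(π τ_allow (1−k⁴))]^(1/3) = [16·3190/(π·3.38×10^7·0.6374)]^(1/3) = 0.09102 m.

91.0 mm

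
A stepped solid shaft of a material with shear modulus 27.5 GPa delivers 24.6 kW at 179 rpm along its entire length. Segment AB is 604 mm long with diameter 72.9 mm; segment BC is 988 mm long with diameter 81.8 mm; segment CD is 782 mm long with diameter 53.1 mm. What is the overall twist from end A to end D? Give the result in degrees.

ω = 2π·179/60 = 18.74 rad/s, so T = P/ω = 24.6×10³ / 18.74 = 1312 N·m.
J_AB = π(0.0729)⁴/32 = 2.77×10^-6 m⁴; J_BC = π(0.0818)⁴/32 = 4.40×10^-6 m⁴; J_CD = π(0.0531)⁴/32 = 7.81×10^-7 m⁴.
θ = (T/G)·Σ L_i/J_i = (1312/27.5×10⁹)·(0.604/2.77×10^-6 + 0.988/4.40×10^-6 + 0.782/7.81×10^-7) = 0.06894 rad.

3.95°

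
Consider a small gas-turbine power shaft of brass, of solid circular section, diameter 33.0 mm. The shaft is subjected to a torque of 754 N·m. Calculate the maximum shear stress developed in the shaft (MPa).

J = πd⁴/32 = π(0.0330)⁴/32 = 1.164×10^-7 m⁴.
τ_max = T·r/J = 754.0 × 0.0165 / 1.164×10^-7 = 1.069×10^8 Pa.

107 MPa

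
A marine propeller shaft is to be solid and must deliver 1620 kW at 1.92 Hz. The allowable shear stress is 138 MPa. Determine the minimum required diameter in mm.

ω = 2π·1.92 = 12.06 rad/s, so T = P/ω = 1620×10³ / 12.06 = 134300 N·m.
For a solid shaft τ_max = 16T/(πd³), so d = (16T/(π τ_allow))^(1/3) = (16·134300/(π·1.38×10^8))^(1/3) = 0.1705 m.

170 mm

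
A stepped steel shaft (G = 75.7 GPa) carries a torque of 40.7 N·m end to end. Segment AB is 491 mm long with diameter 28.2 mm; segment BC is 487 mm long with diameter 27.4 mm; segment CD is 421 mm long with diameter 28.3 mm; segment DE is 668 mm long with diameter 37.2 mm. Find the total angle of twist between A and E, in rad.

J_AB = π(0.0282)⁴/32 = 6.21×10^-8 m⁴; J_BC = π(0.0274)⁴/32 = 5.53×10^-8 m⁴; J_CD = π(0.0283)⁴/32 = 6.30×10^-8 m⁴; J_DE = π(0.0372)⁴/32 = 1.88×10^-7 m⁴.
θ = (T/G)·Σ L_i/J_i = (40.70/75.7×10⁹)·(0.491/6.21×10^-8 + 0.487/5.53×10^-8 + 0.421/6.30×10^-8 + 0.668/1.88×10^-7) = 0.01449 rad.

0.0145 rad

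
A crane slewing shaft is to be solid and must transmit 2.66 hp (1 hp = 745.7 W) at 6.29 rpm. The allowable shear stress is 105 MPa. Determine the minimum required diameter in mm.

ω = 2π·6.29/60 = 0.6587 rad/s, so T = P/ω = 2.66×745.7 / 0.6587 = 3011 N·m.
For a solid shaft τ_max = 16T/(πd³), so d = (16T/(π τ_allow))^(1/3) = (16·3011/(π·1.05×10^8))^(1/3) = 0.05266 m.

52.7 mm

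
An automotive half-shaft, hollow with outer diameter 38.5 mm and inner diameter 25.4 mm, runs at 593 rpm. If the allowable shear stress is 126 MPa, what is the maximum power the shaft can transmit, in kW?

J = π(d_o⁴ − d_i⁴)/32 = π(0.0385⁴ − 0.0254⁴)/32 = 1.748×10^-7 m⁴.
T_max = τ_allow·J/r = 1.26×10^8 × 1.748×10^-7 / 0.0192 = 1144 N·m.
ω = 2π·593/60 = 62.10 rad/s, so P_max = T_max·ω = 7.106×10^4 W.

71.1 kW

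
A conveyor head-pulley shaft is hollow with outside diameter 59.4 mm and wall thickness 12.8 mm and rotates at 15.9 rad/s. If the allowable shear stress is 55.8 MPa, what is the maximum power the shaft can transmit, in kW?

J = π(d_o⁴ − d_i⁴)/32 = π(0.0594⁴ − 0.0338⁴)/32 = 1.094×10^-6 m⁴.
T_max = τ_allow·J/r = 5.58×10^7 × 1.094×10^-6 / 0.0297 = 2056 N·m.
ω = 15.9 rad/s, so P_max = T_max·ω = 3.268×10^4 W.

32.7 kW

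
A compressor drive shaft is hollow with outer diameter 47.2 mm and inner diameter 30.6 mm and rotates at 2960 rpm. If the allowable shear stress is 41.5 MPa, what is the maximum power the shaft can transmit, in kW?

J = π(d_o⁴ − d_i⁴)/32 = π(0.0472⁴ − 0.0306⁴)/32 = 4.012×10^-7 m⁴.
T_max = τ_allow·J/r = 4.15×10^7 × 4.012×10^-7 / 0.0236 = 705.5 N·m.
ω = 2π·2960/60 = 310.0 rad/s, so P_max = T_max·ω = 2.187×10^5 W.

219 kW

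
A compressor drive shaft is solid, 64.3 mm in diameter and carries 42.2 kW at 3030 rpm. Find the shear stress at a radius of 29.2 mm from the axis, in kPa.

2310 kPa

ω = 2π·3030/60 = 317.3 rad/s, so T = P/ω = 42.2×10³ / 317.3 = 133.0 N·m.
J = πd⁴/32 = π(0.0643)⁴/32 = 1.678×10^-6 m⁴.
Shear stress varies linearly with radius: τ = T·r/J = 133.0 × 0.0292 / 1.678×10^-6 = 2.314×10^6 Pa.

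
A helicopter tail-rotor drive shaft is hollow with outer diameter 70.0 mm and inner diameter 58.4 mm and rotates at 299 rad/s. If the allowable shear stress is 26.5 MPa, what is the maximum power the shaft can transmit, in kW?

J = π(d_o⁴ − d_i⁴)/32 = π(0.0700⁴ − 0.0584⁴)/32 = 1.215×10^-6 m⁴.
T_max = τ_allow·J/r = 2.65×10^7 × 1.215×10^-6 / 0.0350 = 920.1 N·m.
ω = 299 rad/s, so P_max = T_max·ω = 2.751×10^5 W.

275 kW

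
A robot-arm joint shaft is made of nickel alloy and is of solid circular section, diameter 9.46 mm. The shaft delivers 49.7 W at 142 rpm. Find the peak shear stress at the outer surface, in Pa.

2.01e7 Pa

ω = 2π·142/60 = 14.87 rad/s, so T = P/ω = 49.7 / 14.87 = 3.342 N·m.
J = πd⁴/32 = π(0.00946)⁴/32 = 7.863×10^-10 m⁴.
τ_max = T·r/J = 3.342 × 0.00473 / 7.863×10^-10 = 2.011×10^7 Pa.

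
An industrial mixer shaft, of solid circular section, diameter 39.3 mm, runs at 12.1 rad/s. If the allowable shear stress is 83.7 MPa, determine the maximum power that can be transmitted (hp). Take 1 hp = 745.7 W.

J = πd⁴/32 = π(0.0393)⁴/32 = 2.342×10^-7 m⁴.
T_max = τ_allow·J/r = 8.37×10^7 × 2.342×10^-7 / 0.0196 = 997.5 N·m.
ω = 12.1 rad/s, so P_max = T_max·ω = 1.207×10^4 W.

16.2 hp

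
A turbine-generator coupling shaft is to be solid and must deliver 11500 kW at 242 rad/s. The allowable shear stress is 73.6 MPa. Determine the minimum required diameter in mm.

ω = 242 rad/s, so T = P/ω = 11500×10³ / 242.0 = 47520 N·m.
For a solid shaft τ_max = 16T/(πd³), so d = (16T/(π τ_allow))^(1/3) = (16·47520/(π·7.36×10^7))^(1/3) = 0.1487 m.

149 mm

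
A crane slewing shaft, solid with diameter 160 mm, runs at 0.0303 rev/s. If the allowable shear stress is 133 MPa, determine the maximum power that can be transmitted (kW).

20.4 kW

J = πd⁴/32 = π(0.160)⁴/32 = 6.434×10^-5 m⁴.
T_max = τ_allow·J/r = 1.33×10^8 × 6.434×10^-5 / 0.0800 = 107000 N·m.
ω = 2π·0.0303 = 0.1904 rad/s, so P_max = T_max·ω = 2.036×10^4 W.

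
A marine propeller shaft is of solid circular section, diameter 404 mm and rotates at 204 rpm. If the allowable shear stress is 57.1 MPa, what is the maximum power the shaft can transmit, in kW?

15800 kW

J = πd⁴/32 = π(0.404)⁴/32 = 2.615×10^-3 m⁴.
T_max = τ_allow·J/r = 5.71×10^7 × 2.615×10^-3 / 0.202 = 739300 N·m.
ω = 2π·204/60 = 21.36 rad/s, so P_max = T_max·ω = 1.579×10^7 W.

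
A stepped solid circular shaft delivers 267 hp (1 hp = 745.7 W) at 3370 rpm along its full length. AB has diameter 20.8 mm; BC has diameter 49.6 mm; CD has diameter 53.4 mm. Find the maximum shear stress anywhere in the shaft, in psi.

46300 psi

ω = 2π·3370/60 = 352.9 rad/s, so T = P/ω = 267×745.7 / 352.9 = 564.2 N·m.
Under the same torque, τ_max = 16T/(πd³) is largest where d is smallest — segment AB (d = 20.8 mm).
τ_max = 16·564.2/(π·(0.0208)³) = 3.193×10^8 Pa.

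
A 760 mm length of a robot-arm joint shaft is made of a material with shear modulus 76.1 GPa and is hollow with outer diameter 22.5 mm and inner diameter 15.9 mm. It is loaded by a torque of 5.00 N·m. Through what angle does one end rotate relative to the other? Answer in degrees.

J = π(d_o⁴ − d_i⁴)/32 = π(0.0225⁴ − 0.0159⁴)/32 = 1.889×10^-8 m⁴.
θ = T·L/(G·J) = 5.000 × 0.760 / (76.1×10⁹ × 1.889×10^-8) = 2.644×10^-3 rad.

0.151°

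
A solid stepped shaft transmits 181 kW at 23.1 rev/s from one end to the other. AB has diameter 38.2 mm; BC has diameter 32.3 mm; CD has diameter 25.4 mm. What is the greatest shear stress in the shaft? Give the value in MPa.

ω = 2π·23.1 = 145.1 rad/s, so T = P/ω = 181×10³ / 145.1 = 1247 N·m.
Under the same torque, τ_max = 16T/(πd³) is largest where d is smallest — segment CD (d = 25.4 mm).
τ_max = 16·1247/(π·(0.0254)³) = 3.876×10^8 Pa.

388 MPa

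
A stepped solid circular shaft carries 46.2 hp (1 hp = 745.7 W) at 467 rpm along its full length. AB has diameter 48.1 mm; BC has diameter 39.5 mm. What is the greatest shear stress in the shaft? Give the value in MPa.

ω = 2π·467/60 = 48.90 rad/s, so T = P/ω = 46.2×745.7 / 48.90 = 704.5 N·m.
Under the same torque, τ_max = 16T/(πd³) is largest where d is smallest — segment BC (d = 39.5 mm).
τ_max = 16·704.5/(π·(0.0395)³) = 5.822×10^7 Pa.

58.2 MPa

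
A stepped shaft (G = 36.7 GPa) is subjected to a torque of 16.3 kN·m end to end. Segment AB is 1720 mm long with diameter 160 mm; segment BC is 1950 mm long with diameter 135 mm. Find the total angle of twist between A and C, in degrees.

J_AB = π(0.160)⁴/32 = 6.43×10^-5 m⁴; J_BC = π(0.135)⁴/32 = 3.26×10^-5 m⁴.
θ = (T/G)·Σ L_i/J_i = (16300/36.7×10⁹)·(1.72/6.43×10^-5 + 1.95/3.26×10^-5) = 0.03843 rad.

2.20°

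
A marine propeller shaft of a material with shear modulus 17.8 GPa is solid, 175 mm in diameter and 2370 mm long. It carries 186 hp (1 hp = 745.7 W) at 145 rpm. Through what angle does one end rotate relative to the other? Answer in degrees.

ω = 2π·145/60 = 15.18 rad/s, so T = P/ω = 186×745.7 / 15.18 = 9134 N·m.
J = πd⁴/32 = π(0.175)⁴/32 = 9.208×10^-5 m⁴.
θ = T·L/(G·J) = 9134 × 2.37 / (17.8×10⁹ × 9.208×10^-5) = 0.01321 rad.

0.757°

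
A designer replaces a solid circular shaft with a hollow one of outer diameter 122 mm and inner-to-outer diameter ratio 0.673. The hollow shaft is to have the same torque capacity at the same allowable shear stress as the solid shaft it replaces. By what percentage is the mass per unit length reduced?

Equal τ_max and T ⇒ the solid shaft needs d_s³ = d_o³(1−k⁴), so d_s = 122·(1−0.673⁴)^(1/3) = 113.0 mm.
Area ratio A_h/A_s = d_o²(1−k²)/d_s² = (1−k²)/(1−k⁴)^(2/3) = 0.6376.
Mass saving = 1 − 0.6376 = 36.2 %.

36.2 %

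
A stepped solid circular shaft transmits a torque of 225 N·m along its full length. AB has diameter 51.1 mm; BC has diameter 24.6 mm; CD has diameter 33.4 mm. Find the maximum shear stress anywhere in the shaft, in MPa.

Under the same torque, τ_max = 16T/(πd³) is largest where d is smallest — segment BC (d = 24.6 mm).
τ_max = 16·225.0/(π·(0.0246)³) = 7.697×10^7 Pa.

77.0 MPa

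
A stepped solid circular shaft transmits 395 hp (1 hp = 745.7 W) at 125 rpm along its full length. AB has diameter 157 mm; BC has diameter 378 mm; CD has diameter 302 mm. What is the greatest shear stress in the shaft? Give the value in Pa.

ω = 2π·125/60 = 13.09 rad/s, so T = P/ω = 395×745.7 / 13.09 = 22500 N·m.
Under the same torque, τ_max = 16T/(πd³) is largest where d is smallest — segment AB (d = 157 mm).
τ_max = 16·22500/(π·(0.157)³) = 2.961×10^7 Pa.

2.96e7 Pa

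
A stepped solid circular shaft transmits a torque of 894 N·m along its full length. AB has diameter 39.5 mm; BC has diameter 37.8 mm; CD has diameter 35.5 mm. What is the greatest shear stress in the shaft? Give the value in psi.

Under the same torque, τ_max = 16T/(πd³) is largest where d is smallest — segment CD (d = 35.5 mm).
τ_max = 16·894.0/(π·(0.0355)³) = 1.018×10^8 Pa.

14800 psi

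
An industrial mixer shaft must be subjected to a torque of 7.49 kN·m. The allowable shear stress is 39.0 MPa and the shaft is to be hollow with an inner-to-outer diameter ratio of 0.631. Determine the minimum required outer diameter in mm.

105 mm

For a hollow shaft with d_i/d_o = 0.631: τ_max = 16T/(π d_o³ (1−k⁴)), so d_o = [16T/(π τ_allow (1−k⁴))]^(1/3) = [16·7490/(π·3.90×10^7·0.8415)]^(1/3) = 0.1051 m.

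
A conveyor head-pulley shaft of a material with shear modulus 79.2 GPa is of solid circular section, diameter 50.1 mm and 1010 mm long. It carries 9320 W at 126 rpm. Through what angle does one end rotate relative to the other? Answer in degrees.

ω = 2π·126/60 = 13.19 rad/s, so T = P/ω = 9320 / 13.19 = 706.3 N·m.
J = πd⁴/32 = π(0.0501)⁴/32 = 6.185×10^-7 m⁴.
θ = T·L/(G·J) = 706.3 × 1.01 / (79.2×10⁹ × 6.185×10^-7) = 0.01456 rad.

0.834°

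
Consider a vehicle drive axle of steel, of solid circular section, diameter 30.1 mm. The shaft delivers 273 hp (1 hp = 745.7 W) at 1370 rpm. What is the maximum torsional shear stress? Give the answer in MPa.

ω = 2π·1370/60 = 143.5 rad/s, so T = P/ω = 273×745.7 / 143.5 = 1419 N·m.
J = πd⁴/32 = π(0.0301)⁴/32 = 8.059×10^-8 m⁴.
τ_max = T·r/J = 1419 × 0.0151 / 8.059×10^-8 = 2.650×10^8 Pa.

265 MPa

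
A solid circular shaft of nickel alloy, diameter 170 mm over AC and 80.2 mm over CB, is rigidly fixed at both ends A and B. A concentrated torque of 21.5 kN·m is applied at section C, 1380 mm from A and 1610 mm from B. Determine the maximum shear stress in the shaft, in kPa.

21400 kPa

Compatibility: T_A·a/J_AC = T_B·b/J_CB with T_A + T_B = T₀.
J_AC = 8.20×10^-5 m⁴, J_CB = 4.06×10^-6 m⁴, so T_A = T₀·(J_AC/a)/((J_AC/a)+(J_CB/b)) = 20620 N·m, T_B = 875.7 N·m.
τ in each portion: τ_AC = 2.14×10^7 Pa, τ_CB = 8.65×10^6 Pa; maximum is in AC.
τ_max = T_AC·r/J = 20620·0.0850/8.20×10^-5 = 2.138×10^7 Pa.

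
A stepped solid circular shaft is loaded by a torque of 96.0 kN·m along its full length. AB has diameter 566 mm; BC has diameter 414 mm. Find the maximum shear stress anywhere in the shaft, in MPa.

Under the same torque, τ_max = 16T/(πd³) is largest where d is smallest — segment BC (d = 414 mm).
τ_max = 16·96000/(π·(0.414)³) = 6.890×10^6 Pa.

6.89 MPa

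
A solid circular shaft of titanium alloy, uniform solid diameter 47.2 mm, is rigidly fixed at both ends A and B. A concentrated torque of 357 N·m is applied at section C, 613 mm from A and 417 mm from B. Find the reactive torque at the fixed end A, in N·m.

With uniform GJ and both ends fixed, compatibility θ_AC = θ_CB gives T_A·a = T_B·b, together with T_A + T_B = T₀.
T_A = T₀·b/(a+b) = 357.0·417/1030 = 144.5 N·m; T_B = 212.5 N·m.

145 N·m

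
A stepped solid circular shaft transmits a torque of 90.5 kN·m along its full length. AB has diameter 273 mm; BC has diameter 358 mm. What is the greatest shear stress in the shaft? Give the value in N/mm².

22.7 N/mm²

Under the same torque, τ_max = 16T/(πd³) is largest where d is smallest — segment AB (d = 273 mm).
τ_max = 16·90500/(π·(0.273)³) = 2.265×10^7 Pa.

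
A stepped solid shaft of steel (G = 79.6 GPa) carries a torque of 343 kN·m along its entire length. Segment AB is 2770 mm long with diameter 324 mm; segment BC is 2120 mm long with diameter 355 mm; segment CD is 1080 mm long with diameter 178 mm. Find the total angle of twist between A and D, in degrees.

3.67°

J_AB = π(0.324)⁴/32 = 1.08×10^-3 m⁴; J_BC = π(0.355)⁴/32 = 1.56×10^-3 m⁴; J_CD = π(0.178)⁴/32 = 9.86×10^-5 m⁴.
θ = (T/G)·Σ L_i/J_i = (343000/79.6×10⁹)·(2.77/1.08×10^-3 + 2.12/1.56×10^-3 + 1.08/9.86×10^-5) = 0.06411 rad.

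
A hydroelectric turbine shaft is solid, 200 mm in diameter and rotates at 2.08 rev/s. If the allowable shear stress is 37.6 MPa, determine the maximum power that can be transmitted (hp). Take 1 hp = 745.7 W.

1040 hp

J = πd⁴/32 = π(0.200)⁴/32 = 1.571×10^-4 m⁴.
T_max = τ_allow·J/r = 3.76×10^7 × 1.571×10^-4 / 0.100 = 59060 N·m.
ω = 2π·2.08 = 13.07 rad/s, so P_max = T_max·ω = 7.719×10^5 W.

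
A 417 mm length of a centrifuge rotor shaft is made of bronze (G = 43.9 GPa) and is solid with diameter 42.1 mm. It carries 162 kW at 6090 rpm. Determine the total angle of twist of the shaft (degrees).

0.448°

ω = 2π·6090/60 = 637.7 rad/s, so T = P/ω = 162×10³ / 637.7 = 254.0 N·m.
J = πd⁴/32 = π(0.0421)⁴/32 = 3.084×10^-7 m⁴.
θ = T·L/(G·J) = 254.0 × 0.417 / (43.9×10⁹ × 3.084×10^-7) = 7.824×10^-3 rad.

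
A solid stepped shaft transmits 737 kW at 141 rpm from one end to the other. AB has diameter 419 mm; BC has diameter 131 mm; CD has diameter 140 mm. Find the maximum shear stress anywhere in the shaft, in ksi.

ω = 2π·141/60 = 14.77 rad/s, so T = P/ω = 737×10³ / 14.77 = 49910 N·m.
Under the same torque, τ_max = 16T/(πd³) is largest where d is smallest — segment BC (d = 131 mm).
τ_max = 16·49910/(π·(0.131)³) = 1.131×10^8 Pa.

16.4 ksi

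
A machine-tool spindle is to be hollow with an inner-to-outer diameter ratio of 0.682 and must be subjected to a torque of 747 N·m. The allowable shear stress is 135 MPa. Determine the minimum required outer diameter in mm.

For a hollow shaft with d_i/d_o = 0.682: τ_max = 16T/(π d_o³ (1−k⁴)), so d_o = [16T/(π τ_allow (1−k⁴))]^(1/3) = [16·747.0/(π·1.35×10^8·0.7837)]^(1/3) = 0.03301 m.

33.0 mm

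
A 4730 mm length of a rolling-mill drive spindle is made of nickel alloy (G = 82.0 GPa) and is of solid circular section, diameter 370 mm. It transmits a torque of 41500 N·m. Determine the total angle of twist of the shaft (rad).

0.00130 rad

J = πd⁴/32 = π(0.370)⁴/32 = 1.840×10^-3 m⁴.
θ = T·L/(G·J) = 41500 × 4.73 / (82.0×10⁹ × 1.840×10^-3) = 1.301×10^-3 rad.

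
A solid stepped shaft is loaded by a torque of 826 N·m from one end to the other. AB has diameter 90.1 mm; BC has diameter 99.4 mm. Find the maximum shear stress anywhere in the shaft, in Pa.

Under the same torque, τ_max = 16T/(πd³) is largest where d is smallest — segment AB (d = 90.1 mm).
τ_max = 16·826.0/(π·(0.0901)³) = 5.751×10^6 Pa.

5.75e6 Pa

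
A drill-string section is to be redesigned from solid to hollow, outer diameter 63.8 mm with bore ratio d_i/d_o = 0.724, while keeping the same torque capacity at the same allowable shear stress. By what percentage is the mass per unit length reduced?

41.1 %

Equal τ_max and T ⇒ the solid shaft needs d_s³ = d_o³(1−k⁴), so d_s = 63.8·(1−0.724⁴)^(1/3) = 57.32 mm.
Area ratio A_h/A_s = d_o²(1−k²)/d_s² = (1−k²)/(1−k⁴)^(2/3) = 0.5895.
Mass saving = 1 − 0.5895 = 41.1 %.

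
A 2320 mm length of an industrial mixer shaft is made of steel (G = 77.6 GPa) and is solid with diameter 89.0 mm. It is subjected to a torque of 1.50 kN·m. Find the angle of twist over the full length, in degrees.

0.417°

J = πd⁴/32 = π(0.0890)⁴/32 = 6.160×10^-6 m⁴.
θ = T·L/(G·J) = 1500 × 2.32 / (77.6×10⁹ × 6.160×10^-6) = 7.280×10^-3 rad.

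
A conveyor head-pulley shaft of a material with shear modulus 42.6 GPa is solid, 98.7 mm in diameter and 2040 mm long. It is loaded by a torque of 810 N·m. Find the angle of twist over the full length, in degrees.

J = πd⁴/32 = π(0.0987)⁴/32 = 9.317×10^-6 m⁴.
θ = T·L/(G·J) = 810.0 × 2.04 / (42.6×10⁹ × 9.317×10^-6) = 4.163×10^-3 rad.

0.239°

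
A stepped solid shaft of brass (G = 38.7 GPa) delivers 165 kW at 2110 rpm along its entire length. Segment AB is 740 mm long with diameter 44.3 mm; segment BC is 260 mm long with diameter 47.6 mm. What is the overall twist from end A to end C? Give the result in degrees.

2.73°

ω = 2π·2110/60 = 221.0 rad/s, so T = P/ω = 165×10³ / 221.0 = 746.7 N·m.
J_AB = π(0.0443)⁴/32 = 3.78×10^-7 m⁴; J_BC = π(0.0476)⁴/32 = 5.04×10^-7 m⁴.
θ = (T/G)·Σ L_i/J_i = (746.7/38.7×10⁹)·(0.740/3.78×10^-7 + 0.260/5.04×10^-7) = 0.04772 rad.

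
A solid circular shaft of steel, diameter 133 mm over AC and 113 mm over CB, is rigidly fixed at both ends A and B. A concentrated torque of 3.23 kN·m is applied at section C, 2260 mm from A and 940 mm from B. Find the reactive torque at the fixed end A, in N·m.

Compatibility: T_A·a/J_AC = T_B·b/J_CB with T_A + T_B = T₀.
J_AC = 3.07×10^-5 m⁴, J_CB = 1.60×10^-5 m⁴, so T_A = T₀·(J_AC/a)/((J_AC/a)+(J_CB/b)) = 1434 N·m, T_B = 1796 N·m.

1430 N·m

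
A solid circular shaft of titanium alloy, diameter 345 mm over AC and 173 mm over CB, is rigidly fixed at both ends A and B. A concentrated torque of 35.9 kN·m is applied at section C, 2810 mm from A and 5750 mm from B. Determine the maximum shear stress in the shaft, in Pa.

4.32e6 Pa

Compatibility: T_A·a/J_AC = T_B·b/J_CB with T_A + T_B = T₀.
J_AC = 1.39×10^-3 m⁴, J_CB = 8.79×10^-5 m⁴, so T_A = T₀·(J_AC/a)/((J_AC/a)+(J_CB/b)) = 34820 N·m, T_B = 1076 N·m.
τ in each portion: τ_AC = 4.32×10^6 Pa, τ_CB = 1.06×10^6 Pa; maximum is in AC.
τ_max = T_AC·r/J = 34820·0.172/1.39×10^-3 = 4.319×10^6 Pa.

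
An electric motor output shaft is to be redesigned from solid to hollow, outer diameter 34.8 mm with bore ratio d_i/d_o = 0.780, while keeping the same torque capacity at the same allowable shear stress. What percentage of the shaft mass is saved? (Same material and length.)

46.7 %

Equal τ_max and T ⇒ the solid shaft needs d_s³ = d_o³(1−k⁴), so d_s = 34.8·(1−0.780⁴)^(1/3) = 29.83 mm.
Area ratio A_h/A_s = d_o²(1−k²)/d_s² = (1−k²)/(1−k⁴)^(2/3) = 0.5329.
Mass saving = 1 − 0.5329 = 46.7 %.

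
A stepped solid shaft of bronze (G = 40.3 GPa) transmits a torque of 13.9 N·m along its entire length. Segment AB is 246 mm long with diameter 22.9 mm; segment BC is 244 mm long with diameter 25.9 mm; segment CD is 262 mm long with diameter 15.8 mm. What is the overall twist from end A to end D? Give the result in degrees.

1.14°

J_AB = π(0.0229)⁴/32 = 2.70×10^-8 m⁴; J_BC = π(0.0259)⁴/32 = 4.42×10^-8 m⁴; J_CD = π(0.0158)⁴/32 = 6.12×10^-9 m⁴.
θ = (T/G)·Σ L_i/J_i = (13.90/40.3×10⁹)·(0.246/2.70×10^-8 + 0.244/4.42×10^-8 + 0.262/6.12×10^-9) = 0.01982 rad.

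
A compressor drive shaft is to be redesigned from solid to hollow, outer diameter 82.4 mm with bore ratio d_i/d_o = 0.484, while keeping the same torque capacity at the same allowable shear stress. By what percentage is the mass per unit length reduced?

Equal τ_max and T ⇒ the solid shaft needs d_s³ = d_o³(1−k⁴), so d_s = 82.4·(1−0.484⁴)^(1/3) = 80.86 mm.
Area ratio A_h/A_s = d_o²(1−k²)/d_s² = (1−k²)/(1−k⁴)^(2/3) = 0.7951.
Mass saving = 1 − 0.7951 = 20.5 %.

20.5 %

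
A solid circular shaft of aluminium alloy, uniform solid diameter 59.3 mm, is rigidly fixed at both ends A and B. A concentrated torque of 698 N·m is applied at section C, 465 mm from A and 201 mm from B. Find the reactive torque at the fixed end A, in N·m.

With uniform GJ and both ends fixed, compatibility θ_AC = θ_CB gives T_A·a = T_B·b, together with T_A + T_B = T₀.
T_A = T₀·b/(a+b) = 698.0·201/666.0 = 210.7 N·m; T_B = 487.3 N·m.

211 N·m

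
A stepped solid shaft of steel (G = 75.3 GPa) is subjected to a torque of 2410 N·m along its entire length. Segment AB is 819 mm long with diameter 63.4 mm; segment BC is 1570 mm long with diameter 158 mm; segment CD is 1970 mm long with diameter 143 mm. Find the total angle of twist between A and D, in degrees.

1.08°

J_AB = π(0.0634)⁴/32 = 1.59×10^-6 m⁴; J_BC = π(0.158)⁴/32 = 6.12×10^-5 m⁴; J_CD = π(0.143)⁴/32 = 4.11×10^-5 m⁴.
θ = (T/G)·Σ L_i/J_i = (2410/75.3×10⁹)·(0.819/1.59×10^-6 + 1.57/6.12×10^-5 + 1.97/4.11×10^-5) = 0.01888 rad.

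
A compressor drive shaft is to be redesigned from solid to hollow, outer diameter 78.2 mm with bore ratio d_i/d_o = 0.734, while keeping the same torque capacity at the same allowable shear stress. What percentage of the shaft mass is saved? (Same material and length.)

Equal τ_max and T ⇒ the solid shaft needs d_s³ = d_o³(1−k⁴), so d_s = 78.2·(1−0.734⁴)^(1/3) = 69.75 mm.
Area ratio A_h/A_s = d_o²(1−k²)/d_s² = (1−k²)/(1−k⁴)^(2/3) = 0.5797.
Mass saving = 1 − 0.5797 = 42.0 %.

42.0 %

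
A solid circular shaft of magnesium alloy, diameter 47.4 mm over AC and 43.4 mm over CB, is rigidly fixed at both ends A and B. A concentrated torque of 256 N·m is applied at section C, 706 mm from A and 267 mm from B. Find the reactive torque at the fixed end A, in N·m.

Compatibility: T_A·a/J_AC = T_B·b/J_CB with T_A + T_B = T₀.
J_AC = 4.96×10^-7 m⁴, J_CB = 3.48×10^-7 m⁴, so T_A = T₀·(J_AC/a)/((J_AC/a)+(J_CB/b)) = 89.56 N·m, T_B = 166.4 N·m.

89.6 N·m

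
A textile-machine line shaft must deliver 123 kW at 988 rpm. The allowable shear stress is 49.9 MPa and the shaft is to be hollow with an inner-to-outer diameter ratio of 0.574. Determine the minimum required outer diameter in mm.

51.4 mm

ω = 2π·988/60 = 103.5 rad/s, so T = P/ω = 123×10³ / 103.5 = 1189 N·m.
For a hollow shaft with d_i/d_o = 0.574: τ_max = 16T/(π d_o³ (1−k⁴)), so d_o = [16T/(π τ_allow (1−k⁴))]^(1/3) = [16·1189/(π·4.99×10^7·0.8914)]^(1/3) = 0.05144 m.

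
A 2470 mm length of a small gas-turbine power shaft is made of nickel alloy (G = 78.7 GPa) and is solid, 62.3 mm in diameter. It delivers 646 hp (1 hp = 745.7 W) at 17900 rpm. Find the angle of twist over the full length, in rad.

ω = 2π·17900/60 = 1874 rad/s, so T = P/ω = 646×745.7 / 1874 = 257.0 N·m.
J = πd⁴/32 = π(0.0623)⁴/32 = 1.479×10^-6 m⁴.
θ = T·L/(G·J) = 257.0 × 2.47 / (78.7×10⁹ × 1.479×10^-6) = 5.454×10^-3 rad.

0.00545 rad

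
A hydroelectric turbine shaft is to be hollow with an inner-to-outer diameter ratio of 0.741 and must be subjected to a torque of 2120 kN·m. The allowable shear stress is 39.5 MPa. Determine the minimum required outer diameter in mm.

For a hollow shaft with d_i/d_o = 0.741: τ_max = 16T/(π d_o³ (1−k⁴)), so d_o = [16T/(π τ_allow (1−k⁴))]^(1/3) = [16·2.120e6/(π·3.95×10^7·0.6985)]^(1/3) = 0.7314 m.

731 mm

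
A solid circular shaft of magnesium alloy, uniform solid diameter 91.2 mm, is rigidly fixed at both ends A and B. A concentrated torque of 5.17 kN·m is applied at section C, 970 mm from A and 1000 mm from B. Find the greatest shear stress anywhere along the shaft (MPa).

17.6 MPa

With uniform GJ and both ends fixed, compatibility θ_AC = θ_CB gives T_A·a = T_B·b, together with T_A + T_B = T₀.
T_A = T₀·b/(a+b) = 5170·1000/1970 = 2624 N·m; T_B = 2546 N·m.
τ in each portion: τ_AC = 1.76×10^7 Pa, τ_CB = 1.71×10^7 Pa; maximum is in AC.
τ_max = T_AC·r/J = 2624·0.0456/6.79×10^-6 = 1.762×10^7 Pa.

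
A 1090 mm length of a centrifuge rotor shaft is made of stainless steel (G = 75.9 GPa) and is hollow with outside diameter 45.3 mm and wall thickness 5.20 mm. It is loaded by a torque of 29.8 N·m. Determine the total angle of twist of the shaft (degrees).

0.0916°

J = π(d_o⁴ − d_i⁴)/32 = π(0.0453⁴ − 0.0349⁴)/32 = 2.678×10^-7 m⁴.
θ = T·L/(G·J) = 29.80 × 1.09 / (75.9×10⁹ × 2.678×10^-7) = 1.598×10^-3 rad.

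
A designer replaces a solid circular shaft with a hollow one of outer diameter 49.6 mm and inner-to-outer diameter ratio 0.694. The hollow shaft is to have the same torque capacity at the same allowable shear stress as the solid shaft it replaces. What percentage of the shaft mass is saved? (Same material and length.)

38.2 %

Equal τ_max and T ⇒ the solid shaft needs d_s³ = d_o³(1−k⁴), so d_s = 49.6·(1−0.694⁴)^(1/3) = 45.42 mm.
Area ratio A_h/A_s = d_o²(1−k²)/d_s² = (1−k²)/(1−k⁴)^(2/3) = 0.6181.
Mass saving = 1 − 0.6181 = 38.2 %.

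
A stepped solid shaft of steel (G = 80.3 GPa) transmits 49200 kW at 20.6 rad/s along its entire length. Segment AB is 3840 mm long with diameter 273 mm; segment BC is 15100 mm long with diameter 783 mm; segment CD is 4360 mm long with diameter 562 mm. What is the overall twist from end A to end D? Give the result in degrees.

ω = 20.6 rad/s, so T = P/ω = 49200×10³ / 20.60 = 2.388e6 N·m.
J_AB = π(0.273)⁴/32 = 5.45×10^-4 m⁴; J_BC = π(0.783)⁴/32 = 0.0369 m⁴; J_CD = π(0.562)⁴/32 = 9.79×10^-3 m⁴.
θ = (T/G)·Σ L_i/J_i = (2.388e6/80.3×10⁹)·(3.84/5.45×10^-4 + 15.1/0.0369 + 4.36/9.79×10^-3) = 0.2349 rad.

13.5°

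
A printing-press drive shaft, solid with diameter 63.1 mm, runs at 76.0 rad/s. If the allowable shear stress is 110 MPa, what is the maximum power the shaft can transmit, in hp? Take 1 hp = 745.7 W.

553 hp

J = πd⁴/32 = π(0.0631)⁴/32 = 1.556×10^-6 m⁴.
T_max = τ_allow·J/r = 1.10×10^8 × 1.556×10^-6 / 0.0316 = 5426 N·m.
ω = 76.0 rad/s, so P_max = T_max·ω = 4.124×10^5 W.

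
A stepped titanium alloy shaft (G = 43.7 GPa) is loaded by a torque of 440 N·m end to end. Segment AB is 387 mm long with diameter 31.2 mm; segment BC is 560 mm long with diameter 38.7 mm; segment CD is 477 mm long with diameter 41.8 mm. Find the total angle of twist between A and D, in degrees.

4.79°

J_AB = π(0.0312)⁴/32 = 9.30×10^-8 m⁴; J_BC = π(0.0387)⁴/32 = 2.20×10^-7 m⁴; J_CD = π(0.0418)⁴/32 = 3.00×10^-7 m⁴.
θ = (T/G)·Σ L_i/J_i = (440.0/43.7×10⁹)·(0.387/9.30×10^-8 + 0.560/2.20×10^-7 + 0.477/3.00×10^-7) = 0.08351 rad.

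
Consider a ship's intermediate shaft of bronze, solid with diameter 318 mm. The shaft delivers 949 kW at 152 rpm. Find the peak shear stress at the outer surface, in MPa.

ω = 2π·152/60 = 15.92 rad/s, so T = P/ω = 949×10³ / 15.92 = 59620 N·m.
J = πd⁴/32 = π(0.318)⁴/32 = 1.004×10^-3 m⁴.
τ_max = T·r/J = 59620 × 0.159 / 1.004×10^-3 = 9.442×10^6 Pa.

9.44 MPa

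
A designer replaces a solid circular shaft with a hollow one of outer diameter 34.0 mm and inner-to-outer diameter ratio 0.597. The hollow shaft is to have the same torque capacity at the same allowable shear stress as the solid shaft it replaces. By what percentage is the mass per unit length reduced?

29.5 %

Equal τ_max and T ⇒ the solid shaft needs d_s³ = d_o³(1−k⁴), so d_s = 34.0·(1−0.597⁴)^(1/3) = 32.49 mm.
Area ratio A_h/A_s = d_o²(1−k²)/d_s² = (1−k²)/(1−k⁴)^(2/3) = 0.7046.
Mass saving = 1 − 0.7046 = 29.5 %.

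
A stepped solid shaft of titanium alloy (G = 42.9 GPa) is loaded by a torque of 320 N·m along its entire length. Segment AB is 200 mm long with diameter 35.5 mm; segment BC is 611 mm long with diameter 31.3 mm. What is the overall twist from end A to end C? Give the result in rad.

0.0579 rad

J_AB = π(0.0355)⁴/32 = 1.56×10^-7 m⁴; J_BC = π(0.0313)⁴/32 = 9.42×10^-8 m⁴.
θ = (T/G)·Σ L_i/J_i = (320.0/42.9×10⁹)·(0.200/1.56×10^-7 + 0.611/9.42×10^-8) = 0.05794 rad.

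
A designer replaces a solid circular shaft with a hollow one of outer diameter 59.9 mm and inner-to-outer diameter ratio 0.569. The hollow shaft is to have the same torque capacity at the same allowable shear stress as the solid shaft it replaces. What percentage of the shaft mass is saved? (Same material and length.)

27.2 %

Equal τ_max and T ⇒ the solid shaft needs d_s³ = d_o³(1−k⁴), so d_s = 59.9·(1−0.569⁴)^(1/3) = 57.73 mm.
Area ratio A_h/A_s = d_o²(1−k²)/d_s² = (1−k²)/(1−k⁴)^(2/3) = 0.7280.
Mass saving = 1 − 0.7280 = 27.2 %.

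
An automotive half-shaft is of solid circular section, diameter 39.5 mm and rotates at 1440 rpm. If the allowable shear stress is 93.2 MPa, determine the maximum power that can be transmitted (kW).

170 kW

J = πd⁴/32 = π(0.0395)⁴/32 = 2.390×10^-7 m⁴.
T_max = τ_allow·J/r = 9.32×10^7 × 2.390×10^-7 / 0.0198 = 1128 N·m.
ω = 2π·1440/60 = 150.8 rad/s, so P_max = T_max·ω = 1.701×10^5 W.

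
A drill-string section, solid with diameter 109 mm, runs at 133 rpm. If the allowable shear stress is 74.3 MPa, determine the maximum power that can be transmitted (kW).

J = πd⁴/32 = π(0.109)⁴/32 = 1.386×10^-5 m⁴.
T_max = τ_allow·J/r = 7.43×10^7 × 1.386×10^-5 / 0.0545 = 18890 N·m.
ω = 2π·133/60 = 13.93 rad/s, so P_max = T_max·ω = 2.631×10^5 W.

263 kW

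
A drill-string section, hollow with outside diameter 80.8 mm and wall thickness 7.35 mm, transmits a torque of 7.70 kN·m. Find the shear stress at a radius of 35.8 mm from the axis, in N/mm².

J = π(d_o⁴ − d_i⁴)/32 = π(0.0808⁴ − 0.0661⁴)/32 = 2.310×10^-6 m⁴.
Shear stress varies linearly with radius: τ = T·r/J = 7700 × 0.0358 / 2.310×10^-6 = 1.193×10^8 Pa.

119 N/mm²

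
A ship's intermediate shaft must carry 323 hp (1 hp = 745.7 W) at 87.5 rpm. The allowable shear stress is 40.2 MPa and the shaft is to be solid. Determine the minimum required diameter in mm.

149 mm

ω = 2π·87.5/60 = 9.163 rad/s, so T = P/ω = 323×745.7 / 9.163 = 26290 N·m.
For a solid shaft τ_max = 16T/(πd³), so d = (16T/(π τ_allow))^(1/3) = (16·26290/(π·4.02×10^7))^(1/3) = 0.1493 m.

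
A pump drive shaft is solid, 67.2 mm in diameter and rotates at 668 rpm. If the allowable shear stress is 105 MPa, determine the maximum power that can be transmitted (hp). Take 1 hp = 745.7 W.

587 hp

J = πd⁴/32 = π(0.0672)⁴/32 = 2.002×10^-6 m⁴.
T_max = τ_allow·J/r = 1.05×10^8 × 2.002×10^-6 / 0.0336 = 6256 N·m.
ω = 2π·668/60 = 69.95 rad/s, so P_max = T_max·ω = 4.377×10^5 W.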